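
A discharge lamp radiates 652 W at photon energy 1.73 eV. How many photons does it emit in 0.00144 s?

3.39e18 photons

Total energy: E_total = P·t = 652 × 0.00144 = 0.9389 J.
Per-photon energy: E = 2.772e-19 J.
N = E_total / E_photon = 3.39e18.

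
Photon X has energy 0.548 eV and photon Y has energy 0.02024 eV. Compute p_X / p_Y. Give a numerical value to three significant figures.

p_X = 2.929 × 10^-28 kg·m/s (from energy = 0.548 eV, via p = E/c).
p_Y = 1.082 × 10^-29 kg·m/s (from energy = 0.02024 eV, via p = E/c).
Ratio = 2.929 × 10^-28 / 1.082 × 10^-29 = 27.1.

27.1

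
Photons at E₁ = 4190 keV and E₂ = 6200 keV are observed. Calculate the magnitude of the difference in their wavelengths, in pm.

Using λ = hc/E: λ₁ = 2.959e-13 m, λ₂ = 2.000e-13 m.
|Δλ| = |2.959e-13 − 2.000e-13| = 9.59e-14 m = 0.0959 pm.

0.0959 pm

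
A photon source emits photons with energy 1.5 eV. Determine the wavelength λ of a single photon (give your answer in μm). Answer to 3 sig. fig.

0.827 μm

Take h = 6.62607015e-34 J·s, c = 2.99792458e8 m/s, 1 eV = 1.602176634e-19 J.
Convert to SI: E = 1.5 eV = 2.4033e-19 J.
Since λ = hc/E for a photon, λ = 8.266e-7 m.
Converting to μm: λ = 0.8266 μm ≈ 0.827 μm.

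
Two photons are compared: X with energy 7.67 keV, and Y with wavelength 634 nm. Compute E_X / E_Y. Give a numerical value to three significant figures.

3920

E_X = 1.229e-15 J (from energy = 7.67 keV, via E given directly).
E_Y = 3.133e-19 J (from wavelength = 634 nm, via E = hc/λ).
Ratio = 1.229e-15 / 3.133e-19 = 3920.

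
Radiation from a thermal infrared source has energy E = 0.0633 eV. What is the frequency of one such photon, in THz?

15.3 THz

In SI units: E = 0.0633 eV = 1.0142 × 10^-20 J.
The photon relation is f = E/h, giving f = 1.531 × 10^13 Hz.
Converting to THz: f = 15.31 THz ≈ 15.3 THz.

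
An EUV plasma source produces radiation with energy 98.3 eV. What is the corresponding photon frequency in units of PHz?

Take h = 6.62607015e-34 J·s, 1 eV = 1.602176634e-19 J.
First convert: E = 98.3 eV = 1.5749e-17 J.
For a photon f = E/h, so f = 2.377e16 Hz.
Converting to PHz: f = 23.77 PHz ≈ 23.8 PHz.

23.8 PHz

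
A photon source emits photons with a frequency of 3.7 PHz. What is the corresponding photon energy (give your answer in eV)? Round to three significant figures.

15.3 eV

In SI units: f = 3.7 PHz = 3.7e15 Hz.
For a photon E = hf, so E = 2.452e-18 J.
Converting to eV: E = 15.30 eV ≈ 15.3 eV.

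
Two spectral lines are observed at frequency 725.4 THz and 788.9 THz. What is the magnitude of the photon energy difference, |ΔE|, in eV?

0.263 eV

Using E = hf: E₁ = 4.8066·10^-19 J, E₂ = 5.2273·10^-19 J.
|ΔE| = |4.8066·10^-19 − 5.2273·10^-19| = 4.21·10^-20 J = 0.263 eV.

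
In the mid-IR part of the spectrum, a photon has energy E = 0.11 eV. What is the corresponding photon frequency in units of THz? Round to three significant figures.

26.6 THz

In SI units: E = 0.11 eV = 1.7624e-20 J.
Since f = E/h for a photon, f = 2.660e13 Hz.
Converting to THz: f = 26.60 THz ≈ 26.6 THz.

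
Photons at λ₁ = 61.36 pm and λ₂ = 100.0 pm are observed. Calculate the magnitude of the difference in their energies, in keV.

7.81 keV

Using E = hc/λ: E₁ = 3.2374 × 10^-15 J, E₂ = 1.9864 × 10^-15 J.
|ΔE| = |3.2374 × 10^-15 − 1.9864 × 10^-15| = 1.25 × 10^-15 J = 7.81 keV.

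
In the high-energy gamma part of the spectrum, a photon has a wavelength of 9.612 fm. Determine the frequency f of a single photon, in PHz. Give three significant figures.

3.12·10^7 PHz

First convert: λ = 9.612 fm = 9.612·10^-15 m.
The photon relation is f = c/λ, giving f = 3.119·10^22 Hz.
Converting to PHz: f = 3.119·10^7 PHz ≈ 3.12·10^7 PHz.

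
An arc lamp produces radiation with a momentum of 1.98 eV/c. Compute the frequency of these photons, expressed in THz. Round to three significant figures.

479 THz

Take h = 6.62607015 × 10^-34 J·s, c = 2.99792458 × 10^8 m/s, 1 eV = 1.602176634 × 10^-19 J.
First convert: p = 1.98 eV/c = 1.0582 × 10^-27 kg·m/s.
Since f = pc/h for a photon, f = 4.788 × 10^14 Hz.
Converting to THz: f = 478.8 THz ≈ 479 THz.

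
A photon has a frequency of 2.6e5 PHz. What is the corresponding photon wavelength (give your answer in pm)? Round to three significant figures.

In SI units: f = 2.6e5 PHz = 2.6e20 Hz.
The photon relation is λ = c/f, giving λ = 1.153e-12 m.
Converting to pm: λ = 1.153 pm ≈ 1.15 pm.

1.15 pm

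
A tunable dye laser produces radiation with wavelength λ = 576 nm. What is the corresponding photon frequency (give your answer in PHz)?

Take c = 2.99792458·10^8 m/s.
In SI units: λ = 576 nm = 5.76·10^-7 m.
For a photon f = c/λ, so f = 5.205·10^14 Hz.
Converting to PHz: f = 0.5205 PHz ≈ 0.520 PHz.

0.520 PHz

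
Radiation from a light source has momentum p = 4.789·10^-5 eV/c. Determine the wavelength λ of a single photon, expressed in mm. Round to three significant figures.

Convert to SI: p = 4.789·10^-5 eV/c = 2.5594·10^-32 kg·m/s.
Since λ = h/p for a photon, λ = 0.02589 m.
Converting to mm: λ = 25.89 mm ≈ 25.9 mm.

25.9 mm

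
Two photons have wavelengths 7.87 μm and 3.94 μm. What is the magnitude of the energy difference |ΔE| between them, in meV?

Using E = hc/λ: E₁ = 2.524e-20 J, E₂ = 5.042e-20 J.
|ΔE| = |2.524e-20 − 5.042e-20| = 2.52e-20 J = 157 meV.

157 meV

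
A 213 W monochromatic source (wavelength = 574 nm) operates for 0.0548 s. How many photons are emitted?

Total energy: E_total = P·t = 213 × 0.0548 = 11.67 J.
Per-photon energy: E = 3.461 × 10^-19 J.
N = E_total / E_photon = 3.37 × 10^19.

3.37 × 10^19 photons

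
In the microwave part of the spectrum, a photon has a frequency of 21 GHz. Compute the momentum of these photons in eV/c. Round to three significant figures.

First convert: f = 21 GHz = 2.1e10 Hz.
Apply p = hf/c: p = 4.641e-32 kg·m/s.
Converting to eV/c: p = 8.685e-5 eV/c ≈ 8.68e-5 eV/c.

8.68e-5 eV/c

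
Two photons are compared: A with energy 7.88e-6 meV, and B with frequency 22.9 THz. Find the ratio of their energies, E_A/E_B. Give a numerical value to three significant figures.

8.32e-8

E_A = 1.263e-27 J (from energy = 7.88e-6 meV, via E given directly).
E_B = 1.517e-20 J (from frequency = 22.9 THz, via E = hf).
Ratio = 1.263e-27 / 1.517e-20 = 8.32e-8.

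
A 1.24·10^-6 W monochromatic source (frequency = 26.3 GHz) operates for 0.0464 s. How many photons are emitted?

Total energy: E_total = P·t = 1.24·10^-6 × 0.0464 = 5.754·10^-8 J.
Per-photon energy: E = 1.743·10^-23 J.
N = E_total / E_photon = 3.30·10^15.

3.30·10^15 photons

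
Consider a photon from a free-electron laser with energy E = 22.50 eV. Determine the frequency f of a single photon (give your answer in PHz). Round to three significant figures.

Use h = 6.62607015 × 10^-34 J·s, 1 eV = 1.602176634 × 10^-19 J.
Convert to SI: E = 22.50 eV = 3.6049 × 10^-18 J.
Since f = E/h for a photon, f = 5.440 × 10^15 Hz.
Converting to PHz: f = 5.440 PHz ≈ 5.44 PHz.

5.44 PHz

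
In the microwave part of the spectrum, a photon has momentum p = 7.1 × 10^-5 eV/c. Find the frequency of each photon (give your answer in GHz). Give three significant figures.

In SI units: p = 7.1 × 10^-5 eV/c = 3.7944 × 10^-32 kg·m/s.
For a photon f = pc/h, so f = 1.717 × 10^10 Hz.
Converting to GHz: f = 17.17 GHz ≈ 17.2 GHz.

17.2 GHz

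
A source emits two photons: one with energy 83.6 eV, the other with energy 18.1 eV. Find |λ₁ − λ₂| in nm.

Using λ = hc/E: λ₁ = 1.483e-8 m, λ₂ = 6.850e-8 m.
|Δλ| = |1.483e-8 − 6.850e-8| = 5.37e-8 m = 53.7 nm.

53.7 nm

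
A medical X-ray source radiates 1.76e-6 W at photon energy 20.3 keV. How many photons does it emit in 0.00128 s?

6.93e5 photons

Total energy: E_total = P·t = 1.76e-6 × 0.00128 = 2.253e-9 J.
Per-photon energy: E = 3.252e-15 J.
N = E_total / E_photon = 6.93e5.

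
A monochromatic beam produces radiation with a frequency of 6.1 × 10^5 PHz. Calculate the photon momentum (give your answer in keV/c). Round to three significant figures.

First convert: f = 6.1 × 10^5 PHz = 6.1 × 10^20 Hz.
For a photon p = hf/c, so p = 1.348 × 10^-21 kg·m/s.
Converting to keV/c: p = 2523 keV/c ≈ 2520 keV/c.

2520 keV/c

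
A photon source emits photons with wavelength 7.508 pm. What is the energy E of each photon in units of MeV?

(h = 6.62607015e-34 J·s, c = 2.99792458e8 m/s, 1 eV = 1.602176634e-19 J.)
In SI units: λ = 7.508 pm = 7.508e-12 m.
Apply E = hc/λ: E = 2.646e-14 J.
Converting to MeV: E = 0.1651 MeV ≈ 0.165 MeV.

0.165 MeV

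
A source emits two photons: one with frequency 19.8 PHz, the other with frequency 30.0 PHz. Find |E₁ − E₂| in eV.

Using E = hf: E₁ = 1.312 × 10^-17 J, E₂ = 1.988 × 10^-17 J.
|ΔE| = |1.312 × 10^-17 − 1.988 × 10^-17| = 6.76 × 10^-18 J = 42.2 eV.

42.2 eV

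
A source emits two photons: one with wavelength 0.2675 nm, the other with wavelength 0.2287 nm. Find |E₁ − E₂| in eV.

Using E = hc/λ: E₁ = 7.4260e-16 J, E₂ = 8.6858e-16 J.
|ΔE| = |7.4260e-16 − 8.6858e-16| = 1.26e-16 J = 786 eV.

786 eV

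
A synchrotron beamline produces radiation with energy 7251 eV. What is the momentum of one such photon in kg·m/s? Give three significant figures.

3.88e-24 kg·m/s

Convert to SI: E = 7251 eV = 1.1617e-15 J.
Apply p = E/c: p = 3.875e-24 kg·m/s.
So p ≈ 3.88e-24 kg·m/s.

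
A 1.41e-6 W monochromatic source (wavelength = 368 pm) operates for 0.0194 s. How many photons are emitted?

Total energy: E_total = P·t = 1.41e-6 × 0.0194 = 2.735e-8 J.
Per-photon energy: E = 5.398e-16 J.
N = E_total / E_photon = 5.07e7.

5.07e7 photons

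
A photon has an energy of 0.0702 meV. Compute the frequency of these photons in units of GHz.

17.0 GHz

Convert to SI: E = 0.0702 meV = 1.1247e-23 J.
Since f = E/h for a photon, f = 1.697e10 Hz.
Converting to GHz: f = 16.97 GHz ≈ 17.0 GHz.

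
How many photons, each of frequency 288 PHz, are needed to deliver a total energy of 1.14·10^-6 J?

Per-photon energy: E = 1.908·10^-16 J (from frequency = 288 PHz).
N = E_total / E_photon = 1.14·10^-6 J / 1.908·10^-16 J = 5.97·10^9.

5.97·10^9 photons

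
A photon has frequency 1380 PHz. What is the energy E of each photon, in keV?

Take h = 6.62607015e-34 J·s, 1 eV = 1.602176634e-19 J.
First convert: f = 1380 PHz = 1.38e18 Hz.
Apply E = hf: E = 9.144e-16 J.
Converting to keV: E = 5.707 keV ≈ 5.71 keV.

5.71 keV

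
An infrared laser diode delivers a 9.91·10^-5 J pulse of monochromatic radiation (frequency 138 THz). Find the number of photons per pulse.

1.08·10^15 photons

Per-photon energy: E = 9.144·10^-20 J (from frequency = 138 THz).
N = E_total / E_photon = 9.91·10^-5 J / 9.144·10^-20 J = 1.08·10^15.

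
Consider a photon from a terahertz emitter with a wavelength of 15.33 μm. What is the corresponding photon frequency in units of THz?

Use c = 2.99792458 × 10^8 m/s.
Convert to SI: λ = 15.33 μm = 1.533 × 10^-5 m.
Since f = c/λ for a photon, f = 1.956 × 10^13 Hz.
Converting to THz: f = 19.56 THz ≈ 19.6 THz.

19.6 THz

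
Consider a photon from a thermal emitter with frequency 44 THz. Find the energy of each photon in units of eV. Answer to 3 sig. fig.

0.182 eV

In SI units: f = 44 THz = 4.4·10^13 Hz.
Since E = hf for a photon, E = 2.915·10^-20 J.
Converting to eV: E = 0.1820 eV ≈ 0.182 eV.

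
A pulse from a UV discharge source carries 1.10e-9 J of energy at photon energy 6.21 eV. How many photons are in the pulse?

Per-photon energy: E = 9.950e-19 J (from energy = 6.21 eV).
N = E_total / E_photon = 1.10e-9 J / 9.950e-19 J = 1.11e9.

1.11e9 photons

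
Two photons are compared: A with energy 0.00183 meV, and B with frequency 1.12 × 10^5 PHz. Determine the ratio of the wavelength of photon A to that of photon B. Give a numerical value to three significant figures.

λ_A = 0.6775 m (from energy = 0.00183 meV, via λ = hc/E).
λ_B = 2.677 × 10^-12 m (from frequency = 1.12 × 10^5 PHz, via λ = c/f).
Ratio = 0.6775 / 2.677 × 10^-12 = 2.53 × 10^11.

2.53 × 10^11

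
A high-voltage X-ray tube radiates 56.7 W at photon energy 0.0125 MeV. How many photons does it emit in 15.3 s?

Total energy: E_total = P·t = 56.7 × 15.3 = 867.5 J.
Per-photon energy: E = 2.003·10^-15 J.
N = E_total / E_photon = 4.33·10^17.

4.33·10^17 photons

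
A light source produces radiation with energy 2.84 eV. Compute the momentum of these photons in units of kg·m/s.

Use c = 2.99792458 × 10^8 m/s, 1 eV = 1.602176634 × 10^-19 J.
First convert: E = 2.84 eV = 4.5502 × 10^-19 J.
For a photon p = E/c, so p = 1.518 × 10^-27 kg·m/s.
So p ≈ 1.52 × 10^-27 kg·m/s.

1.52 × 10^-27 kg·m/s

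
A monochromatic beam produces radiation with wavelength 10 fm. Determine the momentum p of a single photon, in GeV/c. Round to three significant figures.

In SI units: λ = 10 fm = 1.0e-14 m.
For a photon p = h/λ, so p = 6.626e-20 kg·m/s.
Converting to GeV/c: p = 0.1240 GeV/c ≈ 0.124 GeV/c.

0.124 GeV/c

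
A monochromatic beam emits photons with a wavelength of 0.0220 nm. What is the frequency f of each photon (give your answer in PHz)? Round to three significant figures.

Convert to SI: λ = 0.0220 nm = 2.20e-11 m.
The photon relation is f = c/λ, giving f = 1.363e19 Hz.
Converting to PHz: f = 13630 PHz ≈ 1.36e4 PHz.

1.36e4 PHz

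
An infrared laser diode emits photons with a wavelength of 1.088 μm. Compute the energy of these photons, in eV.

1.14 eV

Convert to SI: λ = 1.088 μm = 1.088 × 10^-6 m.
Apply E = hc/λ: E = 1.826 × 10^-19 J.
Converting to eV: E = 1.140 eV ≈ 1.14 eV.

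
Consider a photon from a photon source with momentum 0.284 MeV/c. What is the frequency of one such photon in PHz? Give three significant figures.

First convert: p = 0.284 MeV/c = 1.5178 × 10^-22 kg·m/s.
The photon relation is f = pc/h, giving f = 6.867 × 10^19 Hz.
Converting to PHz: f = 68670 PHz ≈ 6.87 × 10^4 PHz.

6.87 × 10^4 PHz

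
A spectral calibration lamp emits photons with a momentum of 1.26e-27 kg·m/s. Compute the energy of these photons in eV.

(c = 2.99792458e8 m/s, 1 eV = 1.602176634e-19 J.)
Apply E = pc: E = 3.777e-19 J.
Converting to eV: E = 2.358 eV ≈ 2.36 eV.

2.36 eV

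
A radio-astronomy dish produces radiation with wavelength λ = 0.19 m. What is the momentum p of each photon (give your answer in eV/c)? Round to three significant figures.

6.53·10^-6 eV/c

Take h = 6.62607015·10^-34 J·s, c = 2.99792458·10^8 m/s, 1 eV = 1.602176634·10^-19 J.
Since p = h/λ for a photon, p = 3.487·10^-33 kg·m/s.
Converting to eV/c: p = 6.525·10^-6 eV/c ≈ 6.53·10^-6 eV/c.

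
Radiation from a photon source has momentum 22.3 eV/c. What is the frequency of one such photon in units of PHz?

Use h = 6.62607015 × 10^-34 J·s, c = 2.99792458 × 10^8 m/s, 1 eV = 1.602176634 × 10^-19 J.
First convert: p = 22.3 eV/c = 1.1918 × 10^-26 kg·m/s.
The photon relation is f = pc/h, giving f = 5.392 × 10^15 Hz.
Converting to PHz: f = 5.392 PHz ≈ 5.39 PHz.

5.39 PHz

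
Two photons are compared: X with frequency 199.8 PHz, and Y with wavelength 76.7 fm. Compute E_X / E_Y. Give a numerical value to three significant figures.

E_X = 1.324 × 10^-16 J (from frequency = 199.8 PHz, via E = hf).
E_Y = 2.590 × 10^-12 J (from wavelength = 76.7 fm, via E = hc/λ).
Ratio = 1.324 × 10^-16 / 2.590 × 10^-12 = 5.11 × 10^-5.

5.11 × 10^-5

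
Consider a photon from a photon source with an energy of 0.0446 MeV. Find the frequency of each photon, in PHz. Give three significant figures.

1.08 × 10^4 PHz

Take h = 6.62607015 × 10^-34 J·s, 1 eV = 1.602176634 × 10^-19 J.
First convert: E = 0.0446 MeV = 7.1457 × 10^-15 J.
For a photon f = E/h, so f = 1.078 × 10^19 Hz.
Converting to PHz: f = 10780 PHz ≈ 1.08 × 10^4 PHz.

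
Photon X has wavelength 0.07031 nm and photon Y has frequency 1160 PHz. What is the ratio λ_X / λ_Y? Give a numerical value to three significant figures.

λ_X = 7.031 × 10^-11 m (from wavelength = 0.07031 nm, via λ given directly).
λ_Y = 2.584 × 10^-10 m (from frequency = 1160 PHz, via λ = c/f).
Ratio = 7.031 × 10^-11 / 2.584 × 10^-10 = 0.272.

0.272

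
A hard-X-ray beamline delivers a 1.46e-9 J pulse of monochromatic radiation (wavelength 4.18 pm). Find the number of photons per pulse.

Per-photon energy: E = 4.752e-14 J (from wavelength = 4.18 pm).
N = E_total / E_photon = 1.46e-9 J / 4.752e-14 J = 30700.

3.07e4 photons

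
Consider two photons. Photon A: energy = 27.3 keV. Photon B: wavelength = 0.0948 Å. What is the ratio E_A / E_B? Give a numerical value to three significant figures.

0.209

E_A = 4.374 × 10^-15 J (from energy = 27.3 keV, via E given directly).
E_B = 2.095 × 10^-14 J (from wavelength = 0.0948 Å, via E = hc/λ).
Ratio = 4.374 × 10^-15 / 2.095 × 10^-14 = 0.209.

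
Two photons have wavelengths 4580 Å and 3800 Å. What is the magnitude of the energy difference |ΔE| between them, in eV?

0.556 eV

Using E = hc/λ: E₁ = 4.337e-19 J, E₂ = 5.227e-19 J.
|ΔE| = |4.337e-19 − 5.227e-19| = 8.90e-20 J = 0.556 eV.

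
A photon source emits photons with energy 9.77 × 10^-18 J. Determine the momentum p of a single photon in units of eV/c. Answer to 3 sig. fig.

Since p = E/c for a photon, p = 3.259 × 10^-26 kg·m/s.
Converting to eV/c: p = 60.98 eV/c ≈ 61.0 eV/c.

61.0 eV/c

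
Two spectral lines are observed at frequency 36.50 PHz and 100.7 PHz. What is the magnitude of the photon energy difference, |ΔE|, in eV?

Using E = hf: E₁ = 2.4185e-17 J, E₂ = 6.6725e-17 J.
|ΔE| = |2.4185e-17 − 6.6725e-17| = 4.25e-17 J = 266 eV.

266 eV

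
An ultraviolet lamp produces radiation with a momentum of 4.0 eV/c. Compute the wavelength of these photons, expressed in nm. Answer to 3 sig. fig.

Convert to SI: p = 4.0 eV/c = 2.1377e-27 kg·m/s.
The photon relation is λ = h/p, giving λ = 3.100e-7 m.
Converting to nm: λ = 310.0 nm ≈ 310 nm.

310 nm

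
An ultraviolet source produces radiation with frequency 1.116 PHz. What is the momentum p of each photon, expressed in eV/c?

4.62 eV/c

Take h = 6.62607015 × 10^-34 J·s, c = 2.99792458 × 10^8 m/s, 1 eV = 1.602176634 × 10^-19 J.
In SI units: f = 1.116 PHz = 1.116 × 10^15 Hz.
Since p = hf/c for a photon, p = 2.467 × 10^-27 kg·m/s.
Converting to eV/c: p = 4.615 eV/c ≈ 4.62 eV/c.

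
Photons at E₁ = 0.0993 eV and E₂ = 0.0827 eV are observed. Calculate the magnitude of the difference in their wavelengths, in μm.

2.51 μm

Using λ = hc/E: λ₁ = 1.249e-5 m, λ₂ = 1.499e-5 m.
|Δλ| = |1.249e-5 − 1.499e-5| = 2.51e-6 m = 2.51 μm.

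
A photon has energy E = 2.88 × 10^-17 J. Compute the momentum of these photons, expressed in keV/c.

Apply p = E/c: p = 9.607 × 10^-26 kg·m/s.
Converting to keV/c: p = 0.1798 keV/c ≈ 0.180 keV/c.

0.180 keV/c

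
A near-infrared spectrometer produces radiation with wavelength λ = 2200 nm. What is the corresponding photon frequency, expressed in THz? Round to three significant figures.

Take c = 2.99792458e8 m/s.
In SI units: λ = 2200 nm = 2.2e-6 m.
The photon relation is f = c/λ, giving f = 1.363e14 Hz.
Converting to THz: f = 136.3 THz ≈ 136 THz.

136 THz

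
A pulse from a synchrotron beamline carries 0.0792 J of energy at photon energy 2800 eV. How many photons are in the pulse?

Per-photon energy: E = 4.486e-16 J (from energy = 2800 eV).
N = E_total / E_photon = 0.0792 J / 4.486e-16 J = 1.77e14.

1.77e14 photons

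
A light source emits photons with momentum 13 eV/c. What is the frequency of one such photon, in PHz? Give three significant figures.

3.14 PHz

(h = 6.62607015e-34 J·s, c = 2.99792458e8 m/s, 1 eV = 1.602176634e-19 J.)
First convert: p = 13 eV/c = 6.9476e-27 kg·m/s.
The photon relation is f = pc/h, giving f = 3.143e15 Hz.
Converting to PHz: f = 3.143 PHz ≈ 3.14 PHz.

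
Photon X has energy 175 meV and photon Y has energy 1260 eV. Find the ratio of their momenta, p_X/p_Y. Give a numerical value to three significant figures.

p_X = 9.353 × 10^-29 kg·m/s (from energy = 175 meV, via p = E/c).
p_Y = 6.734 × 10^-25 kg·m/s (from energy = 1260 eV, via p = E/c).
Ratio = 9.353 × 10^-29 / 6.734 × 10^-25 = 1.39 × 10^-4.

1.39 × 10^-4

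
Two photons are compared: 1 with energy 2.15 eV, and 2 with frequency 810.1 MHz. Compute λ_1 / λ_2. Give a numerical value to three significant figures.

λ_1 = 5.767 × 10^-7 m (from energy = 2.15 eV, via λ = hc/E).
λ_2 = 0.3701 m (from frequency = 810.1 MHz, via λ = c/f).
Ratio = 5.767 × 10^-7 / 0.3701 = 1.56 × 10^-6.

1.56 × 10^-6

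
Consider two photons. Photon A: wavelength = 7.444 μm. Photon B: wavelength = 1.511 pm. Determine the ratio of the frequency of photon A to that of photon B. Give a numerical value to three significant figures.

2.03 × 10^-7

f_A = 4.027 × 10^13 Hz (from wavelength = 7.444 μm, via f = c/λ).
f_B = 1.984 × 10^20 Hz (from wavelength = 1.511 pm, via f = c/λ).
Ratio = 4.027 × 10^13 / 1.984 × 10^20 = 2.03 × 10^-7.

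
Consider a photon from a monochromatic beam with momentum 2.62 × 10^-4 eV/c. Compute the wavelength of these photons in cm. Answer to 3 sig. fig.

Use h = 6.62607015 × 10^-34 J·s, c = 2.99792458 × 10^8 m/s, 1 eV = 1.602176634 × 10^-19 J.
In SI units: p = 2.62 × 10^-4 eV/c = 1.4002 × 10^-31 kg·m/s.
The photon relation is λ = h/p, giving λ = 0.004732 m.
Converting to cm: λ = 0.4732 cm ≈ 0.473 cm.

0.473 cm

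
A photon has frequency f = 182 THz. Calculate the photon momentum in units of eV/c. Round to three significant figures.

0.753 eV/c

(h = 6.62607015·10^-34 J·s, c = 2.99792458·10^8 m/s, 1 eV = 1.602176634·10^-19 J.)
First convert: f = 182 THz = 1.82·10^14 Hz.
For a photon p = hf/c, so p = 4.023·10^-28 kg·m/s.
Converting to eV/c: p = 0.7527 eV/c ≈ 0.753 eV/c.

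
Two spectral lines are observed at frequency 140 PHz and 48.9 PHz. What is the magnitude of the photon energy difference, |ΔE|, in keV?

0.377 keV

Using E = hf: E₁ = 9.276e-17 J, E₂ = 3.240e-17 J.
|ΔE| = |9.276e-17 − 3.240e-17| = 6.04e-17 J = 0.377 keV.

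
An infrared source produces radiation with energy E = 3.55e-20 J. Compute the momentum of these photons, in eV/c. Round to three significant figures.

0.222 eV/c

The photon relation is p = E/c, giving p = 1.184e-28 kg·m/s.
Converting to eV/c: p = 0.2216 eV/c ≈ 0.222 eV/c.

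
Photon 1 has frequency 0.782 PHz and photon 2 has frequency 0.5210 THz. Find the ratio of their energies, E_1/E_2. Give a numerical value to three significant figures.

E_1 = 5.182 × 10^-19 J (from frequency = 0.782 PHz, via E = hf).
E_2 = 3.452 × 10^-22 J (from frequency = 0.5210 THz, via E = hf).
Ratio = 5.182 × 10^-19 / 3.452 × 10^-22 = 1500.

1500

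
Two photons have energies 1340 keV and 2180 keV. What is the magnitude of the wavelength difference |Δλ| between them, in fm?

Using λ = hc/E: λ₁ = 9.253e-13 m, λ₂ = 5.687e-13 m.
|Δλ| = |9.253e-13 − 5.687e-13| = 3.57e-13 m = 357 fm.

357 fm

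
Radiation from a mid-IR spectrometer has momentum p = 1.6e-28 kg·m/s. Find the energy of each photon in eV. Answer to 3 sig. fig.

Take c = 2.99792458e8 m/s, 1 eV = 1.602176634e-19 J.
Since E = pc for a photon, E = 4.797e-20 J.
Converting to eV: E = 0.2994 eV ≈ 0.299 eV.

0.299 eV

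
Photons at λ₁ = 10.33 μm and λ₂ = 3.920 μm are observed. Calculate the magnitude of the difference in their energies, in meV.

Using E = hc/λ: E₁ = 1.9230e-20 J, E₂ = 5.0675e-20 J.
|ΔE| = |1.9230e-20 − 5.0675e-20| = 3.14e-20 J = 196 meV.

196 meV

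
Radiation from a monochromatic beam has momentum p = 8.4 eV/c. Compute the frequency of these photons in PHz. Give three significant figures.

Convert to SI: p = 8.4 eV/c = 4.4892e-27 kg·m/s.
For a photon f = pc/h, so f = 2.031e15 Hz.
Converting to PHz: f = 2.031 PHz ≈ 2.03 PHz.

2.03 PHz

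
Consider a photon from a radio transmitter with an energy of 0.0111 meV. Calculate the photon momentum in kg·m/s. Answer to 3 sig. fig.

Use c = 2.99792458e8 m/s, 1 eV = 1.602176634e-19 J.
Convert to SI: E = 0.0111 meV = 1.7784e-24 J.
The photon relation is p = E/c, giving p = 5.932e-33 kg·m/s.
So p ≈ 5.93e-33 kg·m/s.

5.93e-33 kg·m/s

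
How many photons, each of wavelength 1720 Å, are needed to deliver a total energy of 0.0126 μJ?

1.09 × 10^10 photons

Per-photon energy: E = 1.155 × 10^-18 J (from wavelength = 1720 Å).
N = E_total / E_photon = 1.26 × 10^-8 J / 1.155 × 10^-18 J = 1.09 × 10^10.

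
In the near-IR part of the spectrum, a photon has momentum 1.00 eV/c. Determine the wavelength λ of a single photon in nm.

Take h = 6.62607015 × 10^-34 J·s, c = 2.99792458 × 10^8 m/s, 1 eV = 1.602176634 × 10^-19 J.
Convert to SI: p = 1.00 eV/c = 5.3443 × 10^-28 kg·m/s.
The photon relation is λ = h/p, giving λ = 1.240 × 10^-6 m.
Converting to nm: λ = 1240 nm ≈ 1240 nm.

1240 nm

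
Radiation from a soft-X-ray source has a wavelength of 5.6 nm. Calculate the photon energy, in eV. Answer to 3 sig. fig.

221 eV

Convert to SI: λ = 5.6 nm = 5.6e-9 m.
Since E = hc/λ for a photon, E = 3.547e-17 J.
Converting to eV: E = 221.4 eV ≈ 221 eV.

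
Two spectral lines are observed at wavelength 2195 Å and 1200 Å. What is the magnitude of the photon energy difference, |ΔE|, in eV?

Using E = hc/λ: E₁ = 9.0499e-19 J, E₂ = 1.6554e-18 J.
|ΔE| = |9.0499e-19 − 1.6554e-18| = 7.50e-19 J = 4.68 eV.

4.68 eV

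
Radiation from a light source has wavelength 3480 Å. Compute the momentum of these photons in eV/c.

Convert to SI: λ = 3480 Å = 3.48e-7 m.
For a photon p = h/λ, so p = 1.904e-27 kg·m/s.
Converting to eV/c: p = 3.563 eV/c ≈ 3.56 eV/c.

3.56 eV/c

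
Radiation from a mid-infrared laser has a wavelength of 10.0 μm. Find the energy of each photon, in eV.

Take h = 6.62607015e-34 J·s, c = 2.99792458e8 m/s, 1 eV = 1.602176634e-19 J.
Convert to SI: λ = 10.0 μm = 1.00e-5 m.
Since E = hc/λ for a photon, E = 1.986e-20 J.
Converting to eV: E = 0.1240 eV ≈ 0.124 eV.

0.124 eV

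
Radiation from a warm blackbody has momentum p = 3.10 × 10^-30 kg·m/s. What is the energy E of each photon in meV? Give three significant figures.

Use c = 2.99792458 × 10^8 m/s, 1 eV = 1.602176634 × 10^-19 J.
For a photon E = pc, so E = 9.294 × 10^-22 J.
Converting to meV: E = 5.801 meV ≈ 5.80 meV.

5.80 meV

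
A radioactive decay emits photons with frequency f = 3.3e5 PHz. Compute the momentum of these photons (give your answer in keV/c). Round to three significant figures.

First convert: f = 3.3e5 PHz = 3.3e20 Hz.
The photon relation is p = hf/c, giving p = 7.294e-22 kg·m/s.
Converting to keV/c: p = 1365 keV/c ≈ 1360 keV/c.

1360 keV/c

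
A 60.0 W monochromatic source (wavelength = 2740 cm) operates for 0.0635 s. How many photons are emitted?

Total energy: E_total = P·t = 60.0 × 0.0635 = 3.810 J.
Per-photon energy: E = 7.250e-27 J.
N = E_total / E_photon = 5.26e26.

5.26e26 photons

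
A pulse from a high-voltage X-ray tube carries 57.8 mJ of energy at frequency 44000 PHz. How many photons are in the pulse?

Per-photon energy: E = 2.915·10^-14 J (from frequency = 44000 PHz).
N = E_total / E_photon = 0.0578 J / 2.915·10^-14 J = 1.98·10^12.

1.98·10^12 photons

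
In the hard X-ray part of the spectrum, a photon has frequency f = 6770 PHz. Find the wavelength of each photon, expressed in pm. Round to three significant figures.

(c = 2.99792458e8 m/s.)
In SI units: f = 6770 PHz = 6.77e18 Hz.
The photon relation is λ = c/f, giving λ = 4.428e-11 m.
Converting to pm: λ = 44.28 pm ≈ 44.3 pm.

44.3 pm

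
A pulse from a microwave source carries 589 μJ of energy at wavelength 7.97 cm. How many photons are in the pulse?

2.36 × 10^20 photons

Per-photon energy: E = 2.492 × 10^-24 J (from wavelength = 7.97 cm).
N = E_total / E_photon = 5.89 × 10^-4 J / 2.492 × 10^-24 J = 2.36 × 10^20.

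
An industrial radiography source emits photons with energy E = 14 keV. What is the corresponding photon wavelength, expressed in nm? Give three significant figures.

Use h = 6.62607015e-34 J·s, c = 2.99792458e8 m/s, 1 eV = 1.602176634e-19 J.
In SI units: E = 14 keV = 2.2430e-15 J.
For a photon λ = hc/E, so λ = 8.856e-11 m.
Converting to nm: λ = 0.08856 nm ≈ 0.0886 nm.

0.0886 nm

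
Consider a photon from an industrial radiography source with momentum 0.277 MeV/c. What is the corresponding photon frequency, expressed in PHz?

6.70e4 PHz

In SI units: p = 0.277 MeV/c = 1.4804e-22 kg·m/s.
Since f = pc/h for a photon, f = 6.698e19 Hz.
Converting to PHz: f = 66980 PHz ≈ 6.70e4 PHz.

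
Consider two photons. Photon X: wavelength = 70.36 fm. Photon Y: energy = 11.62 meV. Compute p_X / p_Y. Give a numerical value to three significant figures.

p_X = 9.417 × 10^-21 kg·m/s (from wavelength = 70.36 fm, via p = h/λ).
p_Y = 6.210 × 10^-30 kg·m/s (from energy = 11.62 meV, via p = E/c).
Ratio = 9.417 × 10^-21 / 6.210 × 10^-30 = 1.52 × 10^9.

1.52 × 10^9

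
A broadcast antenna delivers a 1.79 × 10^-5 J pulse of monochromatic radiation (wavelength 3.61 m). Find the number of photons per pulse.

Per-photon energy: E = 5.503 × 10^-26 J (from wavelength = 3.61 m).
N = E_total / E_photon = 1.79 × 10^-5 J / 5.503 × 10^-26 J = 3.25 × 10^20.

3.25 × 10^20 photons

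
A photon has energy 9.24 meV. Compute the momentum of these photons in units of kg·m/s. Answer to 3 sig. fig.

4.94e-30 kg·m/s

Convert to SI: E = 9.24 meV = 1.4804e-21 J.
Since p = E/c for a photon, p = 4.938e-30 kg·m/s.
So p ≈ 4.94e-30 kg·m/s.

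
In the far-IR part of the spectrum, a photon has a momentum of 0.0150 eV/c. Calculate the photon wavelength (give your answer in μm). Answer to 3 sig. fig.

82.7 μm

In SI units: p = 0.0150 eV/c = 8.0164·10^-30 kg·m/s.
The photon relation is λ = h/p, giving λ = 8.266·10^-5 m.
Converting to μm: λ = 82.66 μm ≈ 82.7 μm.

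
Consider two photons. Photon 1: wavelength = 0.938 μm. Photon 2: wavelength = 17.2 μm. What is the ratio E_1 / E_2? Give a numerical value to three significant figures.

E_1 = 2.118·10^-19 J (from wavelength = 0.938 μm, via E = hc/λ).
E_2 = 1.155·10^-20 J (from wavelength = 17.2 μm, via E = hc/λ).
Ratio = 2.118·10^-19 / 1.155·10^-20 = 18.3.

18.3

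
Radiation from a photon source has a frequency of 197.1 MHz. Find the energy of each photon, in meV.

In SI units: f = 197.1 MHz = 1.971·10^8 Hz.
For a photon E = hf, so E = 1.306·10^-25 J.
Converting to meV: E = 8.151·10^-4 meV ≈ 8.15·10^-4 meV.

8.15·10^-4 meV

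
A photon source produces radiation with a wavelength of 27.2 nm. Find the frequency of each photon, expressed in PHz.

11.0 PHz

Convert to SI: λ = 27.2 nm = 2.72e-8 m.
For a photon f = c/λ, so f = 1.102e16 Hz.
Converting to PHz: f = 11.02 PHz ≈ 11.0 PHz.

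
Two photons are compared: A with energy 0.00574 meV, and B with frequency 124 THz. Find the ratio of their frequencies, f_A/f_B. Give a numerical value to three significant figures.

f_A = 1.388e9 Hz (from energy = 0.00574 meV, via f = E/h).
f_B = 1.240e14 Hz (from frequency = 124 THz, via f given directly).
Ratio = 1.388e9 / 1.240e14 = 1.12e-5.

1.12e-5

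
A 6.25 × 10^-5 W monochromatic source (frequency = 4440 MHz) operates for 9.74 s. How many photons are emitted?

Total energy: E_total = P·t = 6.25 × 10^-5 × 9.74 = 6.088 × 10^-4 J.
Per-photon energy: E = 2.942 × 10^-24 J.
N = E_total / E_photon = 2.07 × 10^20.

2.07 × 10^20 photons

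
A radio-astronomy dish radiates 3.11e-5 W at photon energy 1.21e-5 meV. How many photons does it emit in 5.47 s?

Total energy: E_total = P·t = 3.11e-5 × 5.47 = 1.701e-4 J.
Per-photon energy: E = 1.939e-27 J.
N = E_total / E_photon = 8.78e22.

8.78e22 photons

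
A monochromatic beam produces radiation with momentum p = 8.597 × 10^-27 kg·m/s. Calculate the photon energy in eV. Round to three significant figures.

16.1 eV

For a photon E = pc, so E = 2.577 × 10^-18 J.
Converting to eV: E = 16.09 eV ≈ 16.1 eV.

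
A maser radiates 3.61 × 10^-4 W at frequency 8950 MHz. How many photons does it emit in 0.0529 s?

Total energy: E_total = P·t = 3.61 × 10^-4 × 0.0529 = 1.910 × 10^-5 J.
Per-photon energy: E = 5.930 × 10^-24 J.
N = E_total / E_photon = 3.22 × 10^18.

3.22 × 10^18 photons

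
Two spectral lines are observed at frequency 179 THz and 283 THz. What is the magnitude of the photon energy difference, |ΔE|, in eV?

0.430 eV

Using E = hf: E₁ = 1.186e-19 J, E₂ = 1.875e-19 J.
|ΔE| = |1.186e-19 − 1.875e-19| = 6.89e-20 J = 0.430 eV.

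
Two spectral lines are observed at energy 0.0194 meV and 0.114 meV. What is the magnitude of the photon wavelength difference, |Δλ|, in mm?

Using λ = hc/E: λ₁ = 0.06391 m, λ₂ = 0.01088 m.
|Δλ| = |0.06391 − 0.01088| = 0.0530 m = 53.0 mm.

53.0 mm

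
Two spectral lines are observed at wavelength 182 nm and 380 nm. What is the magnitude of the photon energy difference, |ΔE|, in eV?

Using E = hc/λ: E₁ = 1.091·10^-18 J, E₂ = 5.227·10^-19 J.
|ΔE| = |1.091·10^-18 − 5.227·10^-19| = 5.69·10^-19 J = 3.55 eV.

3.55 eV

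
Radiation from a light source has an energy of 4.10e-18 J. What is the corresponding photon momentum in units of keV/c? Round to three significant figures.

Since p = E/c for a photon, p = 1.368e-26 kg·m/s.
Converting to keV/c: p = 0.02559 keV/c ≈ 0.0256 keV/c.

0.0256 keV/c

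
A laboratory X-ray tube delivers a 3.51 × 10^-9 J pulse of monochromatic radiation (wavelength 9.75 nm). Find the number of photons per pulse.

Per-photon energy: E = 2.037 × 10^-17 J (from wavelength = 9.75 nm).
N = E_total / E_photon = 3.51 × 10^-9 J / 2.037 × 10^-17 J = 1.72 × 10^8.

1.72 × 10^8 photons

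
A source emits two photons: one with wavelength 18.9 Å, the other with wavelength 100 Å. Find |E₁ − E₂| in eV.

532 eV

Using E = hc/λ: E₁ = 1.051 × 10^-16 J, E₂ = 1.986 × 10^-17 J.
|ΔE| = |1.051 × 10^-16 − 1.986 × 10^-17| = 8.52 × 10^-17 J = 532 eV.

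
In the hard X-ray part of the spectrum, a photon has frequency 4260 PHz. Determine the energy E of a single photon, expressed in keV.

Convert to SI: f = 4260 PHz = 4.26e18 Hz.
For a photon E = hf, so E = 2.823e-15 J.
Converting to keV: E = 17.62 keV ≈ 17.6 keV.

17.6 keV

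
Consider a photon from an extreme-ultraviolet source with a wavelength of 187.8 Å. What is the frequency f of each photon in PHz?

Convert to SI: λ = 187.8 Å = 1.878e-8 m.
For a photon f = c/λ, so f = 1.596e16 Hz.
Converting to PHz: f = 15.96 PHz ≈ 16.0 PHz.

16.0 PHz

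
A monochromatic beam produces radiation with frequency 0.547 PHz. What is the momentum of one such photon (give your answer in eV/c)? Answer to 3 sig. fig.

2.26 eV/c

First convert: f = 0.547 PHz = 5.47e14 Hz.
The photon relation is p = hf/c, giving p = 1.209e-27 kg·m/s.
Converting to eV/c: p = 2.262 eV/c ≈ 2.26 eV/c.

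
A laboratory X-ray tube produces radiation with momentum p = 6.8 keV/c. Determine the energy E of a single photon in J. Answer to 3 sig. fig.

1.09 × 10^-15 J

(c = 2.99792458 × 10^8 m/s, 1 eV = 1.602176634 × 10^-19 J.)
In SI units: p = 6.8 keV/c = 3.6341 × 10^-24 kg·m/s.
Since E = pc for a photon, E = 1.089 × 10^-15 J.
So E ≈ 1.09 × 10^-15 J.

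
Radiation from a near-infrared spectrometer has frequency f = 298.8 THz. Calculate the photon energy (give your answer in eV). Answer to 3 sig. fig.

In SI units: f = 298.8 THz = 2.988e14 Hz.
For a photon E = hf, so E = 1.980e-19 J.
Converting to eV: E = 1.236 eV ≈ 1.24 eV.

1.24 eV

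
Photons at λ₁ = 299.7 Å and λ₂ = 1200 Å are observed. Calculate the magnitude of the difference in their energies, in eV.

Using E = hc/λ: E₁ = 6.6281 × 10^-18 J, E₂ = 1.6554 × 10^-18 J.
|ΔE| = |6.6281 × 10^-18 − 1.6554 × 10^-18| = 4.97 × 10^-18 J = 31.0 eV.

31.0 eV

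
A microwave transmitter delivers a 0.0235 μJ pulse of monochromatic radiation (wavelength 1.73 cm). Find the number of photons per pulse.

2.05 × 10^15 photons

Per-photon energy: E = 1.148 × 10^-23 J (from wavelength = 1.73 cm).
N = E_total / E_photon = 2.35 × 10^-8 J / 1.148 × 10^-23 J = 2.05 × 10^15.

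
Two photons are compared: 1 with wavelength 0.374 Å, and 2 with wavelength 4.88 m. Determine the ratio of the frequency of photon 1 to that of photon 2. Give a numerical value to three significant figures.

f_1 = 8.016·10^18 Hz (from wavelength = 0.374 Å, via f = c/λ).
f_2 = 6.143·10^7 Hz (from wavelength = 4.88 m, via f = c/λ).
Ratio = 8.016·10^18 / 6.143·10^7 = 1.30·10^11.

1.30·10^11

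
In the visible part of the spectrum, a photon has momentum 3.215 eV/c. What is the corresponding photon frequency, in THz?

(h = 6.62607015 × 10^-34 J·s, c = 2.99792458 × 10^8 m/s, 1 eV = 1.602176634 × 10^-19 J.)
In SI units: p = 3.215 eV/c = 1.7182 × 10^-27 kg·m/s.
The photon relation is f = pc/h, giving f = 7.774 × 10^14 Hz.
Converting to THz: f = 777.4 THz ≈ 777 THz.

777 THz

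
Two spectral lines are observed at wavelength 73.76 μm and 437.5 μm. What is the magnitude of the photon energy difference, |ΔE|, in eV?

Using E = hc/λ: E₁ = 2.6931e-21 J, E₂ = 4.5404e-22 J.
|ΔE| = |2.6931e-21 − 4.5404e-22| = 2.24e-21 J = 0.0140 eV.

0.0140 eV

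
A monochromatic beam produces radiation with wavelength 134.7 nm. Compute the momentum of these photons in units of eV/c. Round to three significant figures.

9.20 eV/c

In SI units: λ = 134.7 nm = 1.347e-7 m.
Apply p = h/λ: p = 4.919e-27 kg·m/s.
Converting to eV/c: p = 9.204 eV/c ≈ 9.20 eV/c.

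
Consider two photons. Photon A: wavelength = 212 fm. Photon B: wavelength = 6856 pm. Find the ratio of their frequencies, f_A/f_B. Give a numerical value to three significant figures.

3.23 × 10^4

f_A = 1.414 × 10^21 Hz (from wavelength = 212 fm, via f = c/λ).
f_B = 4.373 × 10^16 Hz (from wavelength = 6856 pm, via f = c/λ).
Ratio = 1.414 × 10^21 / 4.373 × 10^16 = 3.23 × 10^4.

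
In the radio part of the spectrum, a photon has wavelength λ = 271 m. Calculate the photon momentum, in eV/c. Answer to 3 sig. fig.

4.58e-9 eV/c

Use h = 6.62607015e-34 J·s, c = 2.99792458e8 m/s, 1 eV = 1.602176634e-19 J.
The photon relation is p = h/λ, giving p = 2.445e-36 kg·m/s.
Converting to eV/c: p = 4.575e-9 eV/c ≈ 4.58e-9 eV/c.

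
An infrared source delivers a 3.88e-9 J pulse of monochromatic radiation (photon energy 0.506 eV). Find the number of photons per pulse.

Per-photon energy: E = 8.107e-20 J (from energy = 0.506 eV).
N = E_total / E_photon = 3.88e-9 J / 8.107e-20 J = 4.79e10.

4.79e10 photons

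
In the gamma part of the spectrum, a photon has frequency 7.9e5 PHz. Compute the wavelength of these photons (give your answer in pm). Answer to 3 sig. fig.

Take c = 2.99792458e8 m/s.
In SI units: f = 7.9e5 PHz = 7.9e20 Hz.
For a photon λ = c/f, so λ = 3.795e-13 m.
Converting to pm: λ = 0.3795 pm ≈ 0.379 pm.

0.379 pm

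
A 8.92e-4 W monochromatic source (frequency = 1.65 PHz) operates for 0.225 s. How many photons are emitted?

1.84e14 photons

Total energy: E_total = P·t = 8.92e-4 × 0.225 = 2.007e-4 J.
Per-photon energy: E = 1.093e-18 J.
N = E_total / E_photon = 1.84e14.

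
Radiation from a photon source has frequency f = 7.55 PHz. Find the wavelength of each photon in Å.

(c = 2.99792458 × 10^8 m/s.)
Convert to SI: f = 7.55 PHz = 7.55 × 10^15 Hz.
The photon relation is λ = c/f, giving λ = 3.971 × 10^-8 m.
Converting to Å: λ = 397.1 Å ≈ 397 Å.

397 Å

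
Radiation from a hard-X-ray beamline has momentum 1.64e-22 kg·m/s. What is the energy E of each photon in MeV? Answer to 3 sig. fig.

Since E = pc for a photon, E = 4.917e-14 J.
Converting to MeV: E = 0.3069 MeV ≈ 0.307 MeV.

0.307 MeV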